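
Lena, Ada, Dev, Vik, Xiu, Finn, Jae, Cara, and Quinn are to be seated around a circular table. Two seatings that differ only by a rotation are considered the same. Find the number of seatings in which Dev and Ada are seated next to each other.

Glue Dev and Ada into a block (2 internal orders). Seating 8 units around a circle gives (7)! arrangements.
So 2 × (7)! = 2 × 5040 = 10080.

10080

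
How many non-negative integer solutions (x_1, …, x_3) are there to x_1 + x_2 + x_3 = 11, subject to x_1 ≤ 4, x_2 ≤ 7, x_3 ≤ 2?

6

Without the upper bounds there are C(13,2) = 78 ways to split 11 among 3 variables.
Subtract solutions that violate a single cap (substitute x_i' = x_i − (cap_i+1)): x_1 ≥ 5 gives C(8,2) = 28; x_2 ≥ 8 gives C(5,2) = 10; x_3 ≥ 3 gives C(10,2) = 45. Together 83.
Add back pairs where two caps are both exceeded: 0 + 10 + 1 = 11.
By inclusion–exclusion the count is 78 − 83 + 11 = 6.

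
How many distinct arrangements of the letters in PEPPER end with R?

With the last slot taken by R, it remains to arrange the other 5 letters (PEPPE).
Those 5 letters have E appearing twice and P appearing 3 times, giving (5)!/(3!·2!) = 10.

10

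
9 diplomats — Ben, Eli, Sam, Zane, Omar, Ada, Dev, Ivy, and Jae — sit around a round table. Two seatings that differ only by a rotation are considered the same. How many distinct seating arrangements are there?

Fix one person's seat to break rotational symmetry; the remaining 8 people can be arranged in (8)! = 40320 ways.

40320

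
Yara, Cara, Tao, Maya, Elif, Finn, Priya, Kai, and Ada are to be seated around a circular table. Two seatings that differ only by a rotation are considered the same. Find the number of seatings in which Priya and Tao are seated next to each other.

10080

Glue Priya and Tao into a block (2 internal orders). Seating 8 units around a circle gives (7)! arrangements.
So 2 × (7)! = 2 × 5040 = 10080.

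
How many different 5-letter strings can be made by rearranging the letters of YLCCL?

Letter multiplicities in YLCCL: C×2, L×2, Y×1.
Dividing 5! = 120 by 2!·2! = 4 for the repeated letters gives 30.

30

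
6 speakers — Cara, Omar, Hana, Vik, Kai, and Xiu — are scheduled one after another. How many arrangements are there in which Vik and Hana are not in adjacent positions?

Of the 6! = 720 arrangements, those with Vik and Hana adjacent number 2 × 5! = 240 (treat the pair as a block with 2 internal orders).
So 720 − 240 = 480 arrangements keep them apart.

480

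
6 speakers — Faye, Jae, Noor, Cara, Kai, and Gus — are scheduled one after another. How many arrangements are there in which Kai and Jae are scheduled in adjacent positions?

Glue Kai and Jae into one block (2 internal orders), leaving 5 units to arrange in a row.
That gives 2 × 5! = 2 × 120 = 240.

240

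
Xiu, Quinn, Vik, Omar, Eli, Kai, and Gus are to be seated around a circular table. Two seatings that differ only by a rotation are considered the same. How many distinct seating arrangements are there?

720

Around a circle, 7 distinct people have 7!/7 = (6)! = 720 rotationally distinct seatings.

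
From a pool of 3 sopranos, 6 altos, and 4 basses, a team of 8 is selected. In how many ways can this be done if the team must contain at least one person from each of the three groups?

1233

Unrestricted: C(13,8) = 1287 ways to pick any 8 of the 13.
Subtract selections that omit an entire group: no sopranos → C(10,8) = 45; no altos → C(7,8) = 0; no basses → C(9,8) = 9.
Add back selections omitting two groups (i.e. drawn from a single group): C(3,8) + C(6,8) + C(4,8) = 0.
By inclusion–exclusion: 1287 − 54 + 0 = 1233.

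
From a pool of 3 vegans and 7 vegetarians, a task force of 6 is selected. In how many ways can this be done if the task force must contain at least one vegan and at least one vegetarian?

203

Total 6-person selections from all 10: C(10,6) = 210.
Subtract selections that omit an entire group: no vegans → C(7,6) = 7; no vegetarians → C(3,6) = 0.
Both groups omitted at once is impossible, so 210 − 7 = 203.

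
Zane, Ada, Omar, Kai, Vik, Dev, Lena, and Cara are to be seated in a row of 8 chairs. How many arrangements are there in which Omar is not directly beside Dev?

30240

There are 8! = 40320 arrangements in all. If Omar and Dev are adjacent, merging them into one block gives 2·(7)! = 10080 arrangements.
Complementary counting: 40320 − 10080 = 30240.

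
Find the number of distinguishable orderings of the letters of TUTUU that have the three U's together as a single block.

Treat the 3 copies of U as a single block. The multiset to arrange is then {UUU, T, T}, 3 items in all.
That gives (3)!/(2!) = 3 arrangements.

3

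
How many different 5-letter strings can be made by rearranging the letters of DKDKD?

10

The 5 letters of DKDKD have repeats: D appearing 3 times and K appearing twice.
So there are 5! / (3!·2!) = 10 distinguishable arrangements.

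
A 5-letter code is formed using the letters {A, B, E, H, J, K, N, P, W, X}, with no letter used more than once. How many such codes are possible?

30240

Choose and order 5 of the 10 symbols: the first letter has 10 options, the next 9, and so on down to 6.
10 × 9 × 8 × 7 × 6 = 30240.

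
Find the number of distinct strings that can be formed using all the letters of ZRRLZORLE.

The 9 letters of ZRRLZORLE have repeats: L appearing twice, R appearing 3 times, and Z appearing twice.
So there are 9! / (3!·2!·2!) = 15120 distinguishable arrangements.

15120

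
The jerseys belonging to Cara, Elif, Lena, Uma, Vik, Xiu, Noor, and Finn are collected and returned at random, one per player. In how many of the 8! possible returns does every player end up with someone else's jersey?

14833

Count assignments avoiding every fixed point. For any j of the 8 players fixed to their old jersey, the other 8−j can be arranged in (8−j)! ways.
By inclusion–exclusion this is Σ_{j=0}^{8} (−1)^j C(8,j)·(8−j)!.
Computing: 40320 − 40320 + 20160 − 6720 + 1680 − 336 + 56 − 8 + 1 = 14833.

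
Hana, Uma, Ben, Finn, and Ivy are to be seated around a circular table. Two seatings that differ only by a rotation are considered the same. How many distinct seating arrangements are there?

Around a circle, 5 distinct people have 5!/5 = (4)! = 24 rotationally distinct seatings.

24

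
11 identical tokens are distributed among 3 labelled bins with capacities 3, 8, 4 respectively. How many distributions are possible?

14

Ignoring the caps, the number of non-negative solutions to x_1+…+x_3 = 11 is C(13,2) = 78.
Subtract solutions that violate a single cap (substitute x_i' = x_i − (cap_i+1)): x_1 ≥ 4 gives C(9,2) = 36; x_2 ≥ 9 gives C(4,2) = 6; x_3 ≥ 5 gives C(8,2) = 28. Together 70.
Add back pairs where two caps are both exceeded: 0 + 6 + 0 = 6.
By inclusion–exclusion the count is 78 − 70 + 6 = 14.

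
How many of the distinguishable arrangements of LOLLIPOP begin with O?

420

With the first slot taken by O, it remains to arrange the other 7 letters (LLLIPOP).
Those 7 letters have L appearing 3 times and P appearing twice, giving (7)!/(3!·2!) = 420.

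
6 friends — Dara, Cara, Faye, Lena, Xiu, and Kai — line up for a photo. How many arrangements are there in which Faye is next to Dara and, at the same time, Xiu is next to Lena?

96

Treat {Faye,Dara} as one block (2 orders) and {Xiu,Lena} as another (2 orders).
That leaves 4 units to arrange: 2 × 2 × 4! = 4 × 24 = 96.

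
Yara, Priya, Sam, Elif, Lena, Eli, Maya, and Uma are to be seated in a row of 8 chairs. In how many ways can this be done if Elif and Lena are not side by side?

Of the 8! = 40320 arrangements, those with Elif and Lena adjacent number 2 × 7! = 10080 (treat the pair as a block with 2 internal orders).
Complementary counting: 40320 − 10080 = 30240.

30240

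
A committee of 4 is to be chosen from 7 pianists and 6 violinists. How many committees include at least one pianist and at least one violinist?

With no constraint there are C(13,4) = 715 possible selections.
Selections missing a whole group: no pianists → C(6,4) = 15; no violinists → C(7,4) = 35.
Both groups omitted at once is impossible, so 715 − 50 = 665.

665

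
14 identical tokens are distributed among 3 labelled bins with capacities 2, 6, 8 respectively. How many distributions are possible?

Ignoring the caps, the number of non-negative solutions to x_1+…+x_3 = 14 is C(16,2) = 120.
Subtract solutions that violate a single cap (substitute x_i' = x_i − (cap_i+1)): x_1 ≥ 3 gives C(13,2) = 78; x_2 ≥ 7 gives C(9,2) = 36; x_3 ≥ 9 gives C(7,2) = 21. Together 135.
Add back pairs where two caps are both exceeded: 15 + 6 + 0 = 21.
By inclusion–exclusion the count is 120 − 135 + 21 = 6.

6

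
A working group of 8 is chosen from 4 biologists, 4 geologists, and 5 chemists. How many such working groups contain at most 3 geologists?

1161

Split by how many geologists are chosen (0 through 3).
Sum: C(4,0)·C(9,8) + C(4,1)·C(9,7) + C(4,2)·C(9,6) + C(4,3)·C(9,5) = 9 + 144 + 504 + 504 = 1161.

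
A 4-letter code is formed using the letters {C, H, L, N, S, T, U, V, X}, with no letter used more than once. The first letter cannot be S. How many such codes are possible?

The first letter has 9−1 = 8 choices (anything except S).
The remaining 3 letters are filled from the other 8 symbols without repetition: 8 × 7 × 6 = 336.
Total: 8 × 336 = 2688.

2688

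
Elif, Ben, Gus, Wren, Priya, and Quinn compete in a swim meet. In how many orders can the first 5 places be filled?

This is an ordered selection of 5 from 6: P(6,5).
That gives 6 × 5 × 4 × 3 × 2 = 720.

720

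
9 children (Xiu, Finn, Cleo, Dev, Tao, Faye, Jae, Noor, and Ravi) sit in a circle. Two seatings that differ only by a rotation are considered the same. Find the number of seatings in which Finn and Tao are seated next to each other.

10080

Glue Finn and Tao into a block (2 internal orders). Seating 8 units around a circle gives (7)! arrangements.
So 2 × (7)! = 2 × 5040 = 10080.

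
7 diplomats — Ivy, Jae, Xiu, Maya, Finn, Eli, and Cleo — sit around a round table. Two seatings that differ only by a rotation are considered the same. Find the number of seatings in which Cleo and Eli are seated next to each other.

240

Glue Cleo and Eli into a block (2 internal orders). Seating 6 units around a circle gives (5)! arrangements.
So 2 × (5)! = 2 × 120 = 240.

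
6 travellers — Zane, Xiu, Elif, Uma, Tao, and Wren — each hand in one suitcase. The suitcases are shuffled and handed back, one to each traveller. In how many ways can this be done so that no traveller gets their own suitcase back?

265

This is the derangement count D_6: permutations of 6 items with no fixed point.
By inclusion–exclusion this is Σ_{j=0}^{6} (−1)^j C(6,j)·(6−j)!.
Computing: 720 − 720 + 360 − 120 + 30 − 6 + 1 = 265.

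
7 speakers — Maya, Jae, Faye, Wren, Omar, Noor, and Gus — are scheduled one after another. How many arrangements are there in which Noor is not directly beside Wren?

3600

Of the 7! = 5040 arrangements, those with Noor and Wren adjacent number 2 × 6! = 1440 (treat the pair as a block with 2 internal orders).
Complementary counting: 5040 − 1440 = 3600.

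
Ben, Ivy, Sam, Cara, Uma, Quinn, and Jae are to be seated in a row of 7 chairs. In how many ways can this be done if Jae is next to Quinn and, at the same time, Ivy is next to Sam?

480

Treat {Jae,Quinn} as one block (2 orders) and {Ivy,Sam} as another (2 orders).
That leaves 5 units to arrange: 2 × 2 × 5! = 4 × 120 = 480.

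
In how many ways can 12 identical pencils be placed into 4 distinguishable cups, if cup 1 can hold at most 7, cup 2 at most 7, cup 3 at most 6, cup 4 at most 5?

By stars and bars, unrestricted non-negative solutions to x_1+…+x_4 = 12 number C(12+3,3) = 455.
Subtract solutions that violate a single cap (substitute x_i' = x_i − (cap_i+1)): x_1 ≥ 8 gives C(7,3) = 35; x_2 ≥ 8 gives C(7,3) = 35; x_3 ≥ 7 gives C(8,3) = 56; x_4 ≥ 6 gives C(9,3) = 84. Together 210.
No two caps can be exceeded simultaneously, so the pair terms are all 0.
By inclusion–exclusion the count is 455 − 210 + 0 = 245.

245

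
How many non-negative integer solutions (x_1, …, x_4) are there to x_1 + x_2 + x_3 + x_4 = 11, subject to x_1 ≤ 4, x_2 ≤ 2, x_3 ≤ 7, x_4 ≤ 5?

Without the upper bounds there are C(14,3) = 364 ways to split 11 among 4 variables.
Subtract solutions that violate a single cap (substitute x_i' = x_i − (cap_i+1)): x_1 ≥ 5 gives C(9,3) = 84; x_2 ≥ 3 gives C(11,3) = 165; x_3 ≥ 8 gives C(6,3) = 20; x_4 ≥ 6 gives C(8,3) = 56. Together 325.
Add back pairs where two caps are both exceeded: 20 + 0 + 1 + 1 + 10 + 0 = 32.
By inclusion–exclusion the count is 364 − 325 + 32 = 71.

71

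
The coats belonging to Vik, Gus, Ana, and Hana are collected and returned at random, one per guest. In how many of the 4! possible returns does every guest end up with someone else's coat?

Let Aᵢ be the assignments in which guest i gets their own coat. We want the size of the complement of A₁∪…∪A_4.
By inclusion–exclusion this is Σ_{j=0}^{4} (−1)^j C(4,j)·(4−j)!.
Computing: 24 − 24 + 12 − 4 + 1 = 9.

9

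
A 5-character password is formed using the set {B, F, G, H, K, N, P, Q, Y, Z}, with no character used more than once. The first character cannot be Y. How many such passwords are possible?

The first character has 10−1 = 9 choices (anything except Y).
The remaining 4 characters are filled from the other 9 symbols without repetition: 9 × 8 × 7 × 6 = 3024.
Total: 9 × 3024 = 27216.

27216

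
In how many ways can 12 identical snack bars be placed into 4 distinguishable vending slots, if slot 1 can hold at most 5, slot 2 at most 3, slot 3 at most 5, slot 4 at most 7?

109

Ignoring the caps, the number of non-negative solutions to x_1+…+x_4 = 12 is C(15,3) = 455.
Subtract solutions that violate a single cap (substitute x_i' = x_i − (cap_i+1)): x_1 ≥ 6 gives C(9,3) = 84; x_2 ≥ 4 gives C(11,3) = 165; x_3 ≥ 6 gives C(9,3) = 84; x_4 ≥ 8 gives C(7,3) = 35. Together 368.
Add back pairs where two caps are both exceeded: 10 + 1 + 0 + 10 + 1 + 0 = 22.
By inclusion–exclusion the count is 455 − 368 + 22 = 109.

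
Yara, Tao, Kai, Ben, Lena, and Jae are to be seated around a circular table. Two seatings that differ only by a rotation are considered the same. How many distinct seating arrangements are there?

Around a circle, 6 distinct people have 6!/6 = (5)! = 120 rotationally distinct seatings.

120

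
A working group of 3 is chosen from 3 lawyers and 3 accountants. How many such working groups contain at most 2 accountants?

Split by how many accountants are chosen (0 through 2).
Sum: C(3,0)·C(3,3) + C(3,1)·C(3,2) + C(3,2)·C(3,1) = 1 + 9 + 9 = 19.

19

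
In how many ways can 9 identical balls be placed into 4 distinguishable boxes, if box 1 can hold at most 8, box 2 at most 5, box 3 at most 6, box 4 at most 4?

154

By stars and bars, unrestricted non-negative solutions to x_1+…+x_4 = 9 number C(9+3,3) = 220.
Subtract solutions that violate a single cap (substitute x_i' = x_i − (cap_i+1)): x_1 ≥ 9 gives C(3,3) = 1; x_2 ≥ 6 gives C(6,3) = 20; x_3 ≥ 7 gives C(5,3) = 10; x_4 ≥ 5 gives C(7,3) = 35. Together 66.
No two caps can be exceeded simultaneously, so the pair terms are all 0.
By inclusion–exclusion the count is 220 − 66 + 0 = 154.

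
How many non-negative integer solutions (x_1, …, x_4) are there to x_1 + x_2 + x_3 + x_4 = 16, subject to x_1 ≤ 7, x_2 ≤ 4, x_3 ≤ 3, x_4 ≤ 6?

34

By stars and bars, unrestricted non-negative solutions to x_1+…+x_4 = 16 number C(16+3,3) = 969.
Subtract solutions that violate a single cap (substitute x_i' = x_i − (cap_i+1)): x_1 ≥ 8 gives C(11,3) = 165; x_2 ≥ 5 gives C(14,3) = 364; x_3 ≥ 4 gives C(15,3) = 455; x_4 ≥ 7 gives C(12,3) = 220. Together 1204.
Add back pairs where two caps are both exceeded: 20 + 35 + 4 + 120 + 35 + 56 = 270.
Subtract triples: 0 + 0 + 0 + 1 = 1.
By inclusion–exclusion the count is 969 − 1204 + 270 − 1 = 34.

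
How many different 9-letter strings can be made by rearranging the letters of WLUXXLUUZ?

WLUXXLUUZ has 9 letters with L appearing twice, U appearing 3 times, and X appearing twice.
Dividing 9! = 362880 by 3!·2!·2! = 24 for the repeated letters gives 15120.

15120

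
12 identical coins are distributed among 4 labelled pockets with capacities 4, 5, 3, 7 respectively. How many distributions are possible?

By stars and bars, unrestricted non-negative solutions to x_1+…+x_4 = 12 number C(12+3,3) = 455.
Subtract solutions that violate a single cap (substitute x_i' = x_i − (cap_i+1)): x_1 ≥ 5 gives C(10,3) = 120; x_2 ≥ 6 gives C(9,3) = 84; x_3 ≥ 4 gives C(11,3) = 165; x_4 ≥ 8 gives C(7,3) = 35. Together 404.
Add back pairs where two caps are both exceeded: 4 + 20 + 0 + 10 + 0 + 1 = 35.
By inclusion–exclusion the count is 455 − 404 + 35 = 86.

86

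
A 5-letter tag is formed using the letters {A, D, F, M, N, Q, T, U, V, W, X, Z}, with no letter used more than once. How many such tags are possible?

95040

This is a permutation of 5 out of 12: P(12,5) = 12!/7!.
That product is 12 × 11 × 10 × 9 × 8 = 95040.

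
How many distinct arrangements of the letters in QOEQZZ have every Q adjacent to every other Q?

Treat the 2 copies of Q as a single block. The multiset to arrange is then {QQ, E, O, Z, Z}, 5 items in all.
That gives (5)!/(2!) = 60 arrangements.

60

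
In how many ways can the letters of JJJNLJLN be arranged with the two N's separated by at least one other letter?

315

There are 8!/(4!·2!·2!) = 420 arrangements of JJJNLJLN in total.
Arrangements with the N's together: treat NN as one letter, giving (7)!/(4!·2!) = 105.
Subtracting, 420 − 105 = 315 arrangements keep the N's apart.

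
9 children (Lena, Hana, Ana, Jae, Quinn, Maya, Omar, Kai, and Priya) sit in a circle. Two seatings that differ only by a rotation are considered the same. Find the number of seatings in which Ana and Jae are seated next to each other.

Treat {Ana, Jae} as one unit (2 internal orders) and seat the resulting 8 units around the table: (7)! circular arrangements.
So 2 × (7)! = 2 × 5040 = 10080.

10080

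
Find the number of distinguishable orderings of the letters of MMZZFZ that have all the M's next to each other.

Treat the 2 copies of M as a single block. The multiset to arrange is then {MM, F, Z, Z, Z}, 5 items in all.
That gives (5)!/(3!) = 20 arrangements.

20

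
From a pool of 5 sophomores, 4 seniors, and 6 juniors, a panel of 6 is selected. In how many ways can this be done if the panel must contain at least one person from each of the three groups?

Unrestricted: C(15,6) = 5005 ways to pick any 6 of the 15.
Selections missing a whole group: no sophomores → C(10,6) = 210; no seniors → C(11,6) = 462; no juniors → C(9,6) = 84.
Add back selections omitting two groups (i.e. drawn from a single group): C(5,6) + C(4,6) + C(6,6) = 1.
By inclusion–exclusion: 5005 − 756 + 1 = 4250.

4250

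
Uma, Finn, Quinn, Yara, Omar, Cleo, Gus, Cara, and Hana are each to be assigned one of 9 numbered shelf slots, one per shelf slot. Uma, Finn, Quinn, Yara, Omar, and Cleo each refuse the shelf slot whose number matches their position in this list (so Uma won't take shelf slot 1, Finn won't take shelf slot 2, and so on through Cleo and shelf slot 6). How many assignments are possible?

Let Aᵢ (for 1 ≤ i ≤ 6) be the placements that put person i in their forbidden shelf slot. Any j of these fix j positions, leaving (9−j)! ways to fill the rest, and there are C(6,j) ways to pick which j.
By inclusion–exclusion, the number of valid placements is Σ_{j=0}^{6} (−1)^j C(6,j)·(9−j)!.
Computing: 362880 − 241920 + 75600 − 14400 + 1800 − 144 + 6 = 183822.

183822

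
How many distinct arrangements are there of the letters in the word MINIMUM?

The 7 letters of MINIMUM have repeats: I appearing twice and M appearing 3 times.
The number of distinct arrangements is 7!/(3!·2!) = 5040/12 = 420.

420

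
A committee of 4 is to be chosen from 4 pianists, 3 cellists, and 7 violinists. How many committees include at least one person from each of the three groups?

462

Unrestricted: C(14,4) = 1001 ways to pick any 4 of the 14.
Subtract selections that omit an entire group: no pianists → C(10,4) = 210; no cellists → C(11,4) = 330; no violinists → C(7,4) = 35.
Add back selections omitting two groups (i.e. drawn from a single group): C(4,4) + C(3,4) + C(7,4) = 36.
By inclusion–exclusion: 1001 − 575 + 36 = 462.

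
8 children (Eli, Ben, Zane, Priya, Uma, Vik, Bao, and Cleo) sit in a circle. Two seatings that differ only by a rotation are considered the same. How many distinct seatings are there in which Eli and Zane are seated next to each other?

1440

Treat {Eli, Zane} as one unit (2 internal orders) and seat the resulting 7 units around the table: (6)! circular arrangements.
So 2 × (6)! = 2 × 720 = 1440.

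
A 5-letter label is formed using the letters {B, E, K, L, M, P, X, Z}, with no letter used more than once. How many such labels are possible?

With no repetition, fill the 5 letters in order: 8 choices, then 7, down to 4.
That product is 8 × 7 × 6 × 5 × 4 = 6720.

6720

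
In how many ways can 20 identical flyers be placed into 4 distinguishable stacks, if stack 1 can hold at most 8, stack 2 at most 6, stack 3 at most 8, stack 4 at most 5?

By stars and bars, unrestricted non-negative solutions to x_1+…+x_4 = 20 number C(20+3,3) = 1771.
Subtract solutions that violate a single cap (substitute x_i' = x_i − (cap_i+1)): x_1 ≥ 9 gives C(14,3) = 364; x_2 ≥ 7 gives C(16,3) = 560; x_3 ≥ 9 gives C(14,3) = 364; x_4 ≥ 6 gives C(17,3) = 680. Together 1968.
Add back pairs where two caps are both exceeded: 35 + 10 + 56 + 35 + 120 + 56 = 312.
By inclusion–exclusion the count is 1771 − 1968 + 312 = 115.

115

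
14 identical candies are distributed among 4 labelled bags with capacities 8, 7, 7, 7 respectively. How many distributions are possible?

372

Without the upper bounds there are C(17,3) = 680 ways to split 14 among 4 bags.
Subtract solutions that violate a single cap (substitute x_i' = x_i − (cap_i+1)): x_1 ≥ 9 gives C(8,3) = 56; x_2 ≥ 8 gives C(9,3) = 84; x_3 ≥ 8 gives C(9,3) = 84; x_4 ≥ 8 gives C(9,3) = 84. Together 308.
No two caps can be exceeded simultaneously, so the pair terms are all 0.
By inclusion–exclusion the count is 680 − 308 + 0 = 372.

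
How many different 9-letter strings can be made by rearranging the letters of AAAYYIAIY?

1260

Letter multiplicities in AAAYYIAIY: A×4, I×2, Y×3.
The number of distinct arrangements is 9!/(4!·3!·2!) = 362880/288 = 1260.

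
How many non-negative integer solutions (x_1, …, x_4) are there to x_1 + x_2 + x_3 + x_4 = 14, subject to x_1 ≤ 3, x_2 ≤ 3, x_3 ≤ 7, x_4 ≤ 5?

Without the upper bounds there are C(17,3) = 680 ways to split 14 among 4 variables.
Subtract solutions that violate a single cap (substitute x_i' = x_i − (cap_i+1)): x_1 ≥ 4 gives C(13,3) = 286; x_2 ≥ 4 gives C(13,3) = 286; x_3 ≥ 8 gives C(9,3) = 84; x_4 ≥ 6 gives C(11,3) = 165. Together 821.
Add back pairs where two caps are both exceeded: 84 + 10 + 35 + 10 + 35 + 1 = 175.
Subtract triples: 0 + 1 + 0 + 0 = 1.
By inclusion–exclusion the count is 680 − 821 + 175 − 1 = 33.

33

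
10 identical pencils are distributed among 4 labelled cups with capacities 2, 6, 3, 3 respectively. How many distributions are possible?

29

Without the upper bounds there are C(13,3) = 286 ways to split 10 among 4 cups.
Subtract solutions that violate a single cap (substitute x_i' = x_i − (cap_i+1)): x_1 ≥ 3 gives C(10,3) = 120; x_2 ≥ 7 gives C(6,3) = 20; x_3 ≥ 4 gives C(9,3) = 84; x_4 ≥ 4 gives C(9,3) = 84. Together 308.
Add back pairs where two caps are both exceeded: 1 + 20 + 20 + 0 + 0 + 10 = 51.
By inclusion–exclusion the count is 286 − 308 + 51 = 29.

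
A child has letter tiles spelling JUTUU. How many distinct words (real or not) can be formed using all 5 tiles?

The 5 letters of JUTUU have repeats: U appearing 3 times.
So there are 5! / (3!) = 20 distinguishable arrangements.

20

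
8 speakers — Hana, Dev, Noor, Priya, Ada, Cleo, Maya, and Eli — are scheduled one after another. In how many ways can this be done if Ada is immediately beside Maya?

10080

Place the 6 others and the Ada-Maya pair as 7 objects in a line; the pair has 2 internal arrangements.
So the count is 2·(7)! = 10080.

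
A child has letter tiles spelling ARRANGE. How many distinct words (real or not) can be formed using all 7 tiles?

Letter multiplicities in ARRANGE: A×2, E×1, G×1, N×1, R×2.
So there are 7! / (2!·2!) = 1260 distinguishable arrangements.

1260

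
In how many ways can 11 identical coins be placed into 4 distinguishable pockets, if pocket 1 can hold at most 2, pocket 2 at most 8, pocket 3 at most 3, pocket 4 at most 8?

94

Without the upper bounds there are C(14,3) = 364 ways to split 11 among 4 pockets.
Subtract solutions that violate a single cap (substitute x_i' = x_i − (cap_i+1)): x_1 ≥ 3 gives C(11,3) = 165; x_2 ≥ 9 gives C(5,3) = 10; x_3 ≥ 4 gives C(10,3) = 120; x_4 ≥ 9 gives C(5,3) = 10. Together 305.
Add back pairs where two caps are both exceeded: 0 + 35 + 0 + 0 + 0 + 0 = 35.
By inclusion–exclusion the count is 364 − 305 + 35 = 94.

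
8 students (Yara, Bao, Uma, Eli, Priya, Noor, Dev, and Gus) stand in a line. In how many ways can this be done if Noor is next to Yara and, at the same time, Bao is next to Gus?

2880

Treat {Noor,Yara} as one block (2 orders) and {Bao,Gus} as another (2 orders).
That leaves 6 units to arrange: 2 × 2 × 6! = 4 × 720 = 2880.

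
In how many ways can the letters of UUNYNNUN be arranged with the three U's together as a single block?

30

Treat the 3 copies of U as a single block. The multiset to arrange is then {UUU, N, N, N, N, Y}, 6 items in all.
That gives (6)!/(4!) = 30 arrangements.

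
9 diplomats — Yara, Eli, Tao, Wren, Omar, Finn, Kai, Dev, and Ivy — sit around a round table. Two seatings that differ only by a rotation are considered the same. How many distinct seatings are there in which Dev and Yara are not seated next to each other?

Without the restriction there are (8)! = 40320 seatings.
Those with Dev next to Yara: fuse the pair into one unit and seat 8 units around a circle — 2·(7)! = 10080.
Subtracting, 40320 − 10080 = 30240.

30240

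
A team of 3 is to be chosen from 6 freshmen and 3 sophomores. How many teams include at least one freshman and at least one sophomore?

63

Total 3-person selections from all 9: C(9,3) = 84.
Selections missing a whole group: no freshmen → C(3,3) = 1; no sophomores → C(6,3) = 20.
Both groups omitted at once is impossible, so 84 − 21 = 63.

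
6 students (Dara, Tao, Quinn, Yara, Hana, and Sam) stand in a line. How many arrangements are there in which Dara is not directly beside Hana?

480

Of the 6! = 720 arrangements, those with Dara and Hana adjacent number 2 × 5! = 240 (treat the pair as a block with 2 internal orders).
So 720 − 240 = 480 arrangements keep them apart.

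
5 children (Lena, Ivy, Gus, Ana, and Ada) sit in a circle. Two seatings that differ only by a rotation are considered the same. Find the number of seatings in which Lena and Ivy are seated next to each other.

Glue Lena and Ivy into a block (2 internal orders). Seating 4 units around a circle gives (3)! arrangements.
So 2 × (3)! = 2 × 6 = 12.

12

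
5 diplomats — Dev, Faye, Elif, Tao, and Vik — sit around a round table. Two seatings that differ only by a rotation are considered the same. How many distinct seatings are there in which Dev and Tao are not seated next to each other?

12

Without the restriction there are (4)! = 24 seatings.
Those with Dev next to Tao: fuse the pair into one unit and seat 4 units around a circle — 2·(3)! = 12.
Subtracting, 24 − 12 = 12.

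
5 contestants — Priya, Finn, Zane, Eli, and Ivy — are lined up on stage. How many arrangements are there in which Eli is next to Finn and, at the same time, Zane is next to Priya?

Treat {Eli,Finn} as one block (2 orders) and {Zane,Priya} as another (2 orders).
That leaves 3 units to arrange: 2 × 2 × 3! = 4 × 6 = 24.

24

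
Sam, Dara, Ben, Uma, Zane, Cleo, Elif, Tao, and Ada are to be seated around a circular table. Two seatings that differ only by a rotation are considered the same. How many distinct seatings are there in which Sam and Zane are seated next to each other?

10080

Treat {Sam, Zane} as one unit (2 internal orders) and seat the resulting 8 units around the table: (7)! circular arrangements.
So 2 × (7)! = 2 × 5040 = 10080.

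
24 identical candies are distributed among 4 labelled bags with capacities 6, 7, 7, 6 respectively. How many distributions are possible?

By stars and bars, unrestricted non-negative solutions to x_1+…+x_4 = 24 number C(24+3,3) = 2925.
Subtract solutions that violate a single cap (substitute x_i' = x_i − (cap_i+1)): x_1 ≥ 7 gives C(20,3) = 1140; x_2 ≥ 8 gives C(19,3) = 969; x_3 ≥ 8 gives C(19,3) = 969; x_4 ≥ 7 gives C(20,3) = 1140. Together 4218.
Add back pairs where two caps are both exceeded: 220 + 220 + 286 + 165 + 220 + 220 = 1331.
Subtract triples: 4 + 10 + 10 + 4 = 28.
By inclusion–exclusion the count is 2925 − 4218 + 1331 − 28 = 10.

10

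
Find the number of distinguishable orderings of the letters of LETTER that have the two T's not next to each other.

120

Total arrangements of LETTER: 6!/(2!·2!) = 180.
If the two T's are adjacent, glue them into one block, leaving 5 items to arrange: (5)!/(2!) = 60 ways.
Hence 180 − 60 = 120.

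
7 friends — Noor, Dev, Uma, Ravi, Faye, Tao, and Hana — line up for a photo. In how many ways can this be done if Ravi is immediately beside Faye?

Place the 5 others and the Ravi-Faye pair as 6 objects in a line; the pair has 2 internal arrangements.
That gives 2 × 6! = 2 × 720 = 1440.

1440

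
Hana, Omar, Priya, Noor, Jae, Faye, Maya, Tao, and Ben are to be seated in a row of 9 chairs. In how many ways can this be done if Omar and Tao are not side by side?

282240

Of the 9! = 362880 arrangements, those with Omar and Tao adjacent number 2 × 8! = 80640 (treat the pair as a block with 2 internal orders).
So 362880 − 80640 = 282240 arrangements keep them apart.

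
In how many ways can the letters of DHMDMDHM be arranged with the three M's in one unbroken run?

60

Treat the 3 copies of M as a single block. The multiset to arrange is then {MMM, D, D, D, H, H}, 6 items in all.
That gives (6)!/(3!·2!) = 60 arrangements.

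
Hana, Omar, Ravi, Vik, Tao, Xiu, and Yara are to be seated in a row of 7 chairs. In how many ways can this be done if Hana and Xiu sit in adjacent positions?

Glue Hana and Xiu into one block (2 internal orders), leaving 6 units to arrange in a row.
So the count is 2·(6)! = 1440.

1440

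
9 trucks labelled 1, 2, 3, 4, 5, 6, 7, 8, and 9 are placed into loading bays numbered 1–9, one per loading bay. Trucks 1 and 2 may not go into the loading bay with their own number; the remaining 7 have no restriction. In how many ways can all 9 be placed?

Let Aᵢ (for i ∈ {1, 2}) be the placements that put truck i in its forbidden loading bay. Any j of these fix j positions, leaving (9−j)! ways to fill the rest, and there are C(2,j) ways to pick which j.
By inclusion–exclusion, the number of valid placements is Σ_{j=0}^{2} (−1)^j C(2,j)·(9−j)!.
Computing: 362880 − 80640 + 5040 = 287280.

287280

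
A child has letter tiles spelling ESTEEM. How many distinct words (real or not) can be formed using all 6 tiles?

120

Letter multiplicities in ESTEEM: E×3, M×1, S×1, T×1.
The number of distinct arrangements is 6!/(3!) = 720/6 = 120.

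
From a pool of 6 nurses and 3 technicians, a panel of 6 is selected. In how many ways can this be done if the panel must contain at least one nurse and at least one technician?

83

Total 6-person selections from all 9: C(9,6) = 84.
Selections missing a whole group: no nurses → C(3,6) = 0; no technicians → C(6,6) = 1.
Both groups omitted at once is impossible, so 84 − 1 = 83.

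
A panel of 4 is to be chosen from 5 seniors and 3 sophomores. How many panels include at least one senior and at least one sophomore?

65

Total 4-person selections from all 8: C(8,4) = 70.
Selections missing a whole group: no seniors → C(3,4) = 0; no sophomores → C(5,4) = 5.
Both groups omitted at once is impossible, so 70 − 5 = 65.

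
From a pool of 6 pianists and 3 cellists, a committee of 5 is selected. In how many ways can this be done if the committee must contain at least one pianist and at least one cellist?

120

Unrestricted: C(9,5) = 126 ways to pick any 5 of the 9.
Selections missing a whole group: no pianists → C(3,5) = 0; no cellists → C(6,5) = 6.
Both groups omitted at once is impossible, so 126 − 6 = 120.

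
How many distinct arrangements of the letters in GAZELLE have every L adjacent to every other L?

360

Treat the 2 copies of L as a single block. The multiset to arrange is then {LL, A, E, E, G, Z}, 6 items in all.
That gives (6)!/(2!) = 360 arrangements.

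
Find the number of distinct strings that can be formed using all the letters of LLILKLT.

LLILKLT has 7 letters with L appearing 4 times.
So there are 7! / (4!) = 210 distinguishable arrangements.

210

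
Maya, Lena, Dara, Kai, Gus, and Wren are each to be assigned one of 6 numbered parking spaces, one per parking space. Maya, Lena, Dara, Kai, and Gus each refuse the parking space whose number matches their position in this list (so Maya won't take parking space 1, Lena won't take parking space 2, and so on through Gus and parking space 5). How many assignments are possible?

Let Aᵢ (for 1 ≤ i ≤ 5) be the placements that put person i in their forbidden parking space. Any j of these fix j positions, leaving (6−j)! ways to fill the rest, and there are C(5,j) ways to pick which j.
By inclusion–exclusion, the number of valid placements is Σ_{j=0}^{5} (−1)^j C(5,j)·(6−j)!.
Computing: 720 − 600 + 240 − 60 + 10 − 1 = 309.

309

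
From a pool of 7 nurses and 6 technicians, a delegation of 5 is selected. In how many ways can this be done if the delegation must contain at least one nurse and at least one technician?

With no constraint there are C(13,5) = 1287 possible selections.
Subtract selections that omit an entire group: no nurses → C(6,5) = 6; no technicians → C(7,5) = 21.
Both groups omitted at once is impossible, so 1287 − 27 = 1260.

1260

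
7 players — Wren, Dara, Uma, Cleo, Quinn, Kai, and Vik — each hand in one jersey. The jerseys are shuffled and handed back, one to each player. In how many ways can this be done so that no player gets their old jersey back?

Let Aᵢ be the assignments in which player i gets their old jersey. We want the size of the complement of A₁∪…∪A_7.
By inclusion–exclusion this is Σ_{j=0}^{7} (−1)^j C(7,j)·(7−j)!.
Computing: 5040 − 5040 + 2520 − 840 + 210 − 42 + 7 − 1 = 1854.

1854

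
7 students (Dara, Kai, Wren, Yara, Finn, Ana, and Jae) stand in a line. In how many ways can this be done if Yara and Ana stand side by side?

1440

Place the 5 others and the Yara-Ana pair as 6 objects in a line; the pair has 2 internal arrangements.
That gives 2 × 6! = 2 × 720 = 1440.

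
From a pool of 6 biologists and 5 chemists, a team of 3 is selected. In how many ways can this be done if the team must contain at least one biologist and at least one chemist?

Total 3-person selections from all 11: C(11,3) = 165.
Subtract selections that omit an entire group: no biologists → C(5,3) = 10; no chemists → C(6,3) = 20.
Both groups omitted at once is impossible, so 165 − 30 = 135.

135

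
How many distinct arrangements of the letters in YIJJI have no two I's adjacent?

There are 5!/(2!·2!) = 30 arrangements of YIJJI in total.
If the two I's are adjacent, glue them into one block, leaving 4 items to arrange: (4)!/(2!) = 12 ways.
Subtracting, 30 − 12 = 18 arrangements keep the I's apart.

18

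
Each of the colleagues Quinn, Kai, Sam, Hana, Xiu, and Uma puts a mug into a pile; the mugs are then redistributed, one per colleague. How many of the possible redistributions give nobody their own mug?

Let Aᵢ be the assignments in which colleague i gets their own mug. We want the size of the complement of A₁∪…∪A_6.
By inclusion–exclusion this is Σ_{j=0}^{6} (−1)^j C(6,j)·(6−j)!.
Computing: 720 − 720 + 360 − 120 + 30 − 6 + 1 = 265.

265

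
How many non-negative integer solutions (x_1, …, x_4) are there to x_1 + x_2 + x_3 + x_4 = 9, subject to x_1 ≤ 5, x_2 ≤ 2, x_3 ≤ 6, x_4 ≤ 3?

61

By stars and bars, unrestricted non-negative solutions to x_1+…+x_4 = 9 number C(9+3,3) = 220.
Subtract solutions that violate a single cap (substitute x_i' = x_i − (cap_i+1)): x_1 ≥ 6 gives C(6,3) = 20; x_2 ≥ 3 gives C(9,3) = 84; x_3 ≥ 7 gives C(5,3) = 10; x_4 ≥ 4 gives C(8,3) = 56. Together 170.
Add back pairs where two caps are both exceeded: 1 + 0 + 0 + 0 + 10 + 0 = 11.
By inclusion–exclusion the count is 220 − 170 + 11 = 61.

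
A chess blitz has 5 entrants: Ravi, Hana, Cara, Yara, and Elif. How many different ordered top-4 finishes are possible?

There are 5 choices for 1st place, 4 for 2nd, and so on down to 2 for position 4.
That gives 5 × 4 × 3 × 2 = 120.

120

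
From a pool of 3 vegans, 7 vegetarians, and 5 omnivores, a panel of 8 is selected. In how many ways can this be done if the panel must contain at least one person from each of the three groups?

With no constraint there are C(15,8) = 6435 possible selections.
Subtract selections that omit an entire group: no vegans → C(12,8) = 495; no vegetarians → C(8,8) = 1; no omnivores → C(10,8) = 45.
Add back selections omitting two groups (i.e. drawn from a single group): C(3,8) + C(7,8) + C(5,8) = 0.
By inclusion–exclusion: 6435 − 541 + 0 = 5894.

5894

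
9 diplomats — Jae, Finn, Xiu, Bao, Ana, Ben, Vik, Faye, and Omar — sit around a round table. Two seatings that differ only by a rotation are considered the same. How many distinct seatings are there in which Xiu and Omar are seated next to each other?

10080

Treat {Xiu, Omar} as one unit (2 internal orders) and seat the resulting 8 units around the table: (7)! circular arrangements.
So 2 × (7)! = 2 × 5040 = 10080.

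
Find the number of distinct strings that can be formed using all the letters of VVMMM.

10

The 5 letters of VVMMM have repeats: M appearing 3 times and V appearing twice.
Dividing 5! = 120 by 3!·2! = 12 for the repeated letters gives 10.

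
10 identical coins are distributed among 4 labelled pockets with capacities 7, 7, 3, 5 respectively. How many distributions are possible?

By stars and bars, unrestricted non-negative solutions to x_1+…+x_4 = 10 number C(10+3,3) = 286.
Subtract solutions that violate a single cap (substitute x_i' = x_i − (cap_i+1)): x_1 ≥ 8 gives C(5,3) = 10; x_2 ≥ 8 gives C(5,3) = 10; x_3 ≥ 4 gives C(9,3) = 84; x_4 ≥ 6 gives C(7,3) = 35. Together 139.
Add back pairs where two caps are both exceeded: 0 + 0 + 0 + 0 + 0 + 1 = 1.
By inclusion–exclusion the count is 286 − 139 + 1 = 148.

148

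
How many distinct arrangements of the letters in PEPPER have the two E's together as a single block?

Treat the 2 copies of E as a single block. The multiset to arrange is then {EE, P, P, P, R}, 5 items in all.
That gives (5)!/(3!) = 20 arrangements.

20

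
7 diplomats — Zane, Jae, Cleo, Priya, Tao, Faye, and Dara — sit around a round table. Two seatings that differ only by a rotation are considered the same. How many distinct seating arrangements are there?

Around a circle, 7 distinct people have 7!/7 = (6)! = 720 rotationally distinct seatings.

720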